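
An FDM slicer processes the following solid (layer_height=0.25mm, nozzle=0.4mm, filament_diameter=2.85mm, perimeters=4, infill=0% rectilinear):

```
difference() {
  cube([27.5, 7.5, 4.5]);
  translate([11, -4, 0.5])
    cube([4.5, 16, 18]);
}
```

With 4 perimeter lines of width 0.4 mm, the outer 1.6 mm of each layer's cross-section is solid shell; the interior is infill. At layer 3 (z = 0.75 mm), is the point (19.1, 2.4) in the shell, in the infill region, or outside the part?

infill

At z = 0.75 mm: the cube is present — its section is the full 27.5×7.5 rectangle; the 4.5×16 cube at (11, -4) contributes its full rectangle; Taking the first minus the rest: starting from the 27.5×7.5 cube, the 4.5×16 cube at (11, -4) partially overlaps it — only the 33.75 mm² overlap (of its 72.00 mm²) is removed, clipping the outline — 2 connected regions. Overall, the cross-section has 2 separate islands. The nearest boundary edge runs (27.50, 0.00)→(15.50, 0.00); distance from the point to it = 2.40 mm. (Shell/infill is judged within the island containing the point — the largest one.) The point is inside the cross-section and 2.40 mm from the nearest boundary — more than the 1.6 mm shell width (4 × 0.4), so it's in the infill interior.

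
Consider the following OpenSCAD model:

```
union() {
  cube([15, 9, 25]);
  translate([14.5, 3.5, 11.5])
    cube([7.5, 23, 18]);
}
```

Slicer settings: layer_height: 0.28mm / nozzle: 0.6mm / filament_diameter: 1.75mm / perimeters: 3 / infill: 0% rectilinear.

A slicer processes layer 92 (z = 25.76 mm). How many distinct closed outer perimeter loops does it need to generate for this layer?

At z = 25.76 mm: the cube does not reach this height (z outside [0, 25]); the cube at (14.5, 3.5) is present — its section is the full 7.5×23 rectangle; Combining (union): only the 7.5×23 cube at (14.5, 3.5) is present, so the union is just that shape — 1 connected region. The result has 1 disconnected region.

1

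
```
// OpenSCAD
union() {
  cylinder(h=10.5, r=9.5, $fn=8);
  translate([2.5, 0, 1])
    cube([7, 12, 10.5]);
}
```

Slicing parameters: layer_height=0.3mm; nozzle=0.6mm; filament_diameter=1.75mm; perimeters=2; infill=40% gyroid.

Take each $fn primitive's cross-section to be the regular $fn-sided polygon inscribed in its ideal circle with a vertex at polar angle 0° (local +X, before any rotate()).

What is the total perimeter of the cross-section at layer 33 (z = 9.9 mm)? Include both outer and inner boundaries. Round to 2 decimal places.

68.87 mm

At z = 9.9 mm: the r=9.5 cylinder gives a regular 8-gon of circumradius 9.5 (constant along its height) (perimeter = 2·8·9.500·sin(180°/8) = 58.17 mm); the 7×12 cube at (2.5, 0) contributes its full rectangle (perimeter 38.00 mm); Merging all regions: the regions partially overlap (shared area 41.36 mm²), so the edge portions inside another operand are dropped and the merged outline is re-measured after clipping — boundary = 68.87 mm. Overall, the cross-section is a single solid region. Total boundary length (outer) = 68.87 mm.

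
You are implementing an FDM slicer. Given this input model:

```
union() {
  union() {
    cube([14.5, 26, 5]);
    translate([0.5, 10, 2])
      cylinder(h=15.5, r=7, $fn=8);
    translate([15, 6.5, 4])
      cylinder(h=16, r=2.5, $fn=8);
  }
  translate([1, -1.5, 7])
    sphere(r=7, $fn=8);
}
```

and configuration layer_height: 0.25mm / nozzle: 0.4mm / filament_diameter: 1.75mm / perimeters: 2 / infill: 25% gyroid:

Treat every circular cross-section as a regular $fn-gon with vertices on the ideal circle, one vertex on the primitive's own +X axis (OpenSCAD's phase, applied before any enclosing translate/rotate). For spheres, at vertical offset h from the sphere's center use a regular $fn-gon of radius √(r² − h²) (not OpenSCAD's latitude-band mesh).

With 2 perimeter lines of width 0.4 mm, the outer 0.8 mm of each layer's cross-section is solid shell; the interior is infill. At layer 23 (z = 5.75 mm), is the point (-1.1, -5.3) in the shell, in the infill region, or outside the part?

infill

At z = 5.75 mm: the cube does not reach this height (z outside [0, 5]); the cylinder at (0.5, 10): section is a regular 8-gon, circumradius r=7; the r=2.5 cylinder at (15, 6.5) gives a regular 8-gon of circumradius 2.5 (constant along its height); Taking the union: the 2 present regions are separate (no shared area or edge), so areas and boundary lengths simply add and each stays a separate island — 2 connected regions; the r=7 sphere at (1, -1.5) contributes a regular 8-gon of circumradius √(7²−1.25²) = 6.887; Combining (union): the regions partially overlap (shared area 6.83 mm²), so overlapping operands fuse into one piece — 2 connected regions. Overall, the cross-section has 2 separate islands. The nearest boundary edge runs (1.00, -8.39)→(-3.87, -6.37); distance from the point to it = 2.05 mm. (Shell/infill is judged within the island containing the point — the largest one.) The point is inside the cross-section and 2.05 mm from the nearest boundary — more than the 0.8 mm shell width (2 × 0.4), so it's in the infill interior.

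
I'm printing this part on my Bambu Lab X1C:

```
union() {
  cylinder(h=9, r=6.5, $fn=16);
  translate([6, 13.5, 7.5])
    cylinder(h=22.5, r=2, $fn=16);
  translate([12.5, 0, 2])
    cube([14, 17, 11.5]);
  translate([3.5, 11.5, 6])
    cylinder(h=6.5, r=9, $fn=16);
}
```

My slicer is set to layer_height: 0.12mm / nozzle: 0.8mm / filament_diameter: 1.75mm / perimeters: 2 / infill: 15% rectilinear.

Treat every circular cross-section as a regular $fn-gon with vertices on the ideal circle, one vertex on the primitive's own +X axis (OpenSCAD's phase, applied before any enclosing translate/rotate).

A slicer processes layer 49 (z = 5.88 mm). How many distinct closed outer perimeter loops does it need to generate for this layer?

At z = 5.88 mm: the cylinder: section is a regular 16-gon, circumradius r=6.5; the cylinder at (6, 13.5) does not reach this height (z outside [7.5, 30]); the 14×17 cube at (12.5, 0) contributes its full rectangle; the cylinder at (3.5, 11.5) does not reach this height (z outside [6, 12.5]); Combining (union): the 2 present regions are separate (no shared area or edge), so areas and boundary lengths simply add and each stays a separate island — 2 connected regions. The result has 2 disconnected regions.

2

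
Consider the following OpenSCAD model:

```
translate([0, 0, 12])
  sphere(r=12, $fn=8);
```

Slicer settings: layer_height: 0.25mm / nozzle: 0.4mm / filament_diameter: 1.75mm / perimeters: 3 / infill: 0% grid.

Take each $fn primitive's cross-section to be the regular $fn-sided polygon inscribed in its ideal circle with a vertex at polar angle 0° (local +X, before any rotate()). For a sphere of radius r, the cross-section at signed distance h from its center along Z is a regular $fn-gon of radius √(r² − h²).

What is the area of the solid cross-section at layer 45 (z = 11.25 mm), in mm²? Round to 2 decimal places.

405.70 mm²

At z = 11.25 mm: the r=12 sphere slices to a regular 8-gon of circumradius 11.977 (√(r²−h²) with h=0.75 from center) (area = (8/2)·11.977²·sin(360°/8) = 405.70 mm²). Overall, the cross-section is a single solid region. Net area = 405.70 mm².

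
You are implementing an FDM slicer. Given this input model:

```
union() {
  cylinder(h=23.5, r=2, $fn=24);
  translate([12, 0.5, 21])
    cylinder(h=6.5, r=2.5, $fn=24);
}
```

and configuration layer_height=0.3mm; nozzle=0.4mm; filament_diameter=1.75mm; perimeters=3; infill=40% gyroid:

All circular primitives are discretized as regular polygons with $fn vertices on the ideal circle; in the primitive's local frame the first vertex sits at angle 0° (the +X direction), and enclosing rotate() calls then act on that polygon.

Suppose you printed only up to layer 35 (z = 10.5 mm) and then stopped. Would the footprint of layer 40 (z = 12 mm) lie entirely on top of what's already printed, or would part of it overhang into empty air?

entirely on top

Compare the two slices. At z = 10.5: the r=2 cylinder contributes a regular 24-gon of circumradius 2 (area = (24/2)·2.000²·sin(360°/24) = 12.42 mm²); the cylinder at (12, 0.5) does not reach this height (z outside [21, 27.5]); Combining (union): only the r=2 cylinder is present, so the union is just that shape — area = 12.42 mm². At z = 12: the r=2 cylinder gives a regular 24-gon of circumradius 2 (constant along its height) (area = (24/2)·2.000²·sin(360°/24) = 12.42 mm²); the cylinder at (12, 0.5) is not intersected at this z (z outside [21, 27.5]); Merging all regions: only the r=2 cylinder is present, so the union is just that shape — area = 12.42 mm². Checking containment: the cross-section at z = 12 is a subset of the cross-section at z = 10.5.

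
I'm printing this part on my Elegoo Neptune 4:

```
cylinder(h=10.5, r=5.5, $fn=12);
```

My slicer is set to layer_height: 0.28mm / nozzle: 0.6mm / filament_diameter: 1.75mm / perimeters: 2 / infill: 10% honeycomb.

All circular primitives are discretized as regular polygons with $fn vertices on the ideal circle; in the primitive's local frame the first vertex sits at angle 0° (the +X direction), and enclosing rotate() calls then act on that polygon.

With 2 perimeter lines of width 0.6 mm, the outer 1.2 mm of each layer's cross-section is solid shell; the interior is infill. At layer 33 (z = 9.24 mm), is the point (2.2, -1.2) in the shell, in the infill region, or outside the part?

infill

At z = 9.24 mm: the r=5.5 cylinder contributes a regular 12-gon of circumradius 5.5. Overall, the cross-section is a single solid region. The nearest boundary edge runs (4.76, -2.75)→(5.50, 0.00); distance from the point to it = 2.88 mm. The point is inside the cross-section and 2.88 mm from the nearest boundary — more than the 1.2 mm shell width (2 × 0.6), so it's in the infill interior.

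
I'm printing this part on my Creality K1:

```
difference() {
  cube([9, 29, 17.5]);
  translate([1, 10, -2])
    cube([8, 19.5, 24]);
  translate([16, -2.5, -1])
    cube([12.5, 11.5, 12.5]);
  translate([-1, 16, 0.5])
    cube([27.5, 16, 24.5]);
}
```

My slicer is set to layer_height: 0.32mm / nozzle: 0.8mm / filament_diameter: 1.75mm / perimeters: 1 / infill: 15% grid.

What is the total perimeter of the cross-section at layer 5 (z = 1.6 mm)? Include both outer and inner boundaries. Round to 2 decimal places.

At z = 1.6 mm: the 9×29 cube contributes its full rectangle (perimeter 76.00 mm); the 8×19.5 cube at (1, 10) contributes its full rectangle (perimeter 55.00 mm); the 12.5×11.5 cube at (16, -2.5) contributes its full rectangle (perimeter 48.00 mm); the cube at (-1, 16) is present — its section is the full 27.5×16 rectangle (perimeter 87.00 mm); After the difference (first − rest): starting from the 9×29 cube, the 8×19.5 cube at (1, 10) partially overlaps it — only the 152.00 mm² overlap (of its 156.00 mm²) is removed, clipping the outline; the 12.5×11.5 cube at (16, -2.5) misses the remaining region (no effect); the 27.5×16 cube at (-1, 16) partially overlaps it — only the 13.00 mm² overlap (of its 440.00 mm²) is removed, clipping the outline — boundary = 50.00 mm. Overall, the cross-section is a single solid region. Total boundary length (outer) = 50.00 mm.

50.00 mm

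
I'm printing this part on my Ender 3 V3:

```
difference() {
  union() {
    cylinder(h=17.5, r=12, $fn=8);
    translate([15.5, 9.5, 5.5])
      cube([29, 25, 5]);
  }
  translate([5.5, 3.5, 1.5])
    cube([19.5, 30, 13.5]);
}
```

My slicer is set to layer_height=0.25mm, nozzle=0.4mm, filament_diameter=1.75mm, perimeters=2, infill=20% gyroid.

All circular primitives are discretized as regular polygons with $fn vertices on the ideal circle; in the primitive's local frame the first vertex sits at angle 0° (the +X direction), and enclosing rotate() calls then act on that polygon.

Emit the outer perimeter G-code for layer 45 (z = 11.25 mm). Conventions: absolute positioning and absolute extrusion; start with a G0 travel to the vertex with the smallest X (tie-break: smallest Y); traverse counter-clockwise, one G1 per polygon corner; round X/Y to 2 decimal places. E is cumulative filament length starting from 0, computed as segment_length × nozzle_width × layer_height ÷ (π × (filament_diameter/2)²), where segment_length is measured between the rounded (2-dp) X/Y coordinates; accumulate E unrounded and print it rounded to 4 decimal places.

At z = 11.25 mm: the r=12 cylinder gives a regular 8-gon of circumradius 12 (constant along its height); the cube at (15.5, 9.5) is absent (z outside [5.5, 10.5]); Merging all regions: only the r=12 cylinder is present, so the union is just that shape — 1 connected region; the cube at (5.5, 3.5) is present — its section is the full 19.5×30 rectangle; Subtracting the remaining from the first: starting from that combined region, the 19.5×30 cube at (5.5, 3.5) partially overlaps it — only the 21.88 mm² overlap (of its 585.00 mm²) is removed, clipping the outline — 1 connected region. The outline is a single polygon with 10 vertices. Extrusion per mm of travel: 0.4 × 0.25 / (π × 0.875²) = 0.041575. Accumulating E over each segment gives final E = 3.1653.

G0 X-12.00 Y0.00 Z11.25
G1 X-8.49 Y-8.49 E0.3819
G1 X0.00 Y-12.00 E0.7639
G1 X8.49 Y-8.49 E1.1458
G1 X12.00 Y0.00 E1.5278
G1 X10.55 Y3.50 E1.6853
G1 X5.50 Y3.50 E1.8953
G1 X5.50 Y9.72 E2.1539
G1 X0.00 Y12.00 E2.4014
G1 X-8.49 Y8.49 E2.7833
G1 X-12.00 Y0.00 E3.1653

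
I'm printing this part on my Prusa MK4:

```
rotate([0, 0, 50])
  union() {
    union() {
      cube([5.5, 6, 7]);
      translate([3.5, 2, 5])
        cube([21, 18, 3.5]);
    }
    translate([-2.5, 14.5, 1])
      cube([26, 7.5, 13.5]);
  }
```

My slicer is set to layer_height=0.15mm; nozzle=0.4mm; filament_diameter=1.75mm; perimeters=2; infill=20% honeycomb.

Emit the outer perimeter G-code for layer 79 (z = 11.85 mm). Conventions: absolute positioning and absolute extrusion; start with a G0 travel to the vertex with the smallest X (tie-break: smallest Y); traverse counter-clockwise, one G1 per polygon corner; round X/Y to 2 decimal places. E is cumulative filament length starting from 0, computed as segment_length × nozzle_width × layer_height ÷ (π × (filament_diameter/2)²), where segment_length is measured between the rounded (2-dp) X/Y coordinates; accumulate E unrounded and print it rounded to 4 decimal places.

At z = 11.85 mm: the cube is absent (z outside [0, 7]); the cube at (3.5, 2) does not reach this height (z outside [5, 8.5]); Merging all regions: nothing is present at this height; the cube at (-2.5, 14.5) (footprint 26×7.5) is included at this height; Combining (union): only the 26×7.5 cube at (-2.5, 14.5) is present, so the union is just that shape — 1 connected region; (rotated 50° about Z; rotation is an isometry so areas/perimeters/island counts are preserved). The outline is a single polygon with 4 vertices. Extrusion per mm of travel: 0.4 × 0.15 / (π × 0.875²) = 0.024945. Accumulating E over each segment gives final E = 1.6711.

G0 X-18.46 Y12.23 Z11.85
G1 X-12.71 Y7.41 E0.1872
G1 X4.00 Y27.32 E0.8356
G1 X-1.75 Y32.14 E1.0227
G1 X-18.46 Y12.23 E1.6711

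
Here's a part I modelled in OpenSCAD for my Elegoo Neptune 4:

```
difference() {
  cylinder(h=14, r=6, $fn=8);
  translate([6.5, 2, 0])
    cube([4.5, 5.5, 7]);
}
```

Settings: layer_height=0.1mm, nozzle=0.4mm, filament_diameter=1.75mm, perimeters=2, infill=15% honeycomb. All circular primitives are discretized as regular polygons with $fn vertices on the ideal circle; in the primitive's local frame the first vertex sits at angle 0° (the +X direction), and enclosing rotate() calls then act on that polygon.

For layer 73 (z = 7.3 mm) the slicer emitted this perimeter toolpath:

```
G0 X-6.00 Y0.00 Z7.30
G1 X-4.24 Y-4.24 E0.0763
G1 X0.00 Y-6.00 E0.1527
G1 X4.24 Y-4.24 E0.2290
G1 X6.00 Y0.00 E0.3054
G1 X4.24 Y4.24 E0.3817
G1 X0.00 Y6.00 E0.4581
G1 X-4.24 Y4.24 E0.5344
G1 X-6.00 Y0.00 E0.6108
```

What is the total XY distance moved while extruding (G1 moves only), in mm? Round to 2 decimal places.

36.73 mm

Sum the Euclidean lengths of each G1 segment: total = 36.73 mm.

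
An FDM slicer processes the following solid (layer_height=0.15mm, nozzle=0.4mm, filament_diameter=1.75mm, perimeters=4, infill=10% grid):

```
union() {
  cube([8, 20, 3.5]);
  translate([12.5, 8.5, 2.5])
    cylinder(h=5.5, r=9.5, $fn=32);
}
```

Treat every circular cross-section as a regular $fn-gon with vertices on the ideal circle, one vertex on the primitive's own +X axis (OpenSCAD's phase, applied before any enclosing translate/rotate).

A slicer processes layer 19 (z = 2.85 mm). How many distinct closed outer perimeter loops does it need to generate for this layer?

At z = 2.85 mm: the cube (footprint 8×20) is included at this height; the r=9.5 cylinder at (12.5, 8.5) contributes a regular 32-gon of circumradius 9.5; Merging all regions: the regions partially overlap (shared area 58.96 mm²), so overlapping operands fuse into one piece — 1 connected region. The result has 1 disconnected region.

1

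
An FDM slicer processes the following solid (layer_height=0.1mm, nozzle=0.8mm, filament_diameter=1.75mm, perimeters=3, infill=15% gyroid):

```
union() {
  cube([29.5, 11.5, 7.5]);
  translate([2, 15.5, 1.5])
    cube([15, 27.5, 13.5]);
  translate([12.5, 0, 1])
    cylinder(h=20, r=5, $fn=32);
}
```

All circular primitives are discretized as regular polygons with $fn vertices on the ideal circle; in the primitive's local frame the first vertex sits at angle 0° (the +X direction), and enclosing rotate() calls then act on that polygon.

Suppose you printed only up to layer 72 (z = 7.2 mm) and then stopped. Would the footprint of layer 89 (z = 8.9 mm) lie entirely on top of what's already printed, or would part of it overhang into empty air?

entirely on top

Compare the two slices. At z = 7.2: the cube is present — its section is the full 29.5×11.5 rectangle (area 339.25 mm²); the cube at (2, 15.5) is present — its section is the full 15×27.5 rectangle (area 412.50 mm²); the r=5 cylinder at (12.5, 0) gives a regular 32-gon of circumradius 5 (constant along its height) (area = (32/2)·5.000²·sin(360°/32) = 78.04 mm²); Merging all regions: the regions partially overlap — summed areas 829.79 mm² minus the doubly-counted overlap 39.02 mm² gives 790.77 mm² — area = 790.77 mm². At z = 8.9: the cube is not intersected at this z (z outside [0, 7.5]); the cube at (2, 15.5) is present — its section is the full 15×27.5 rectangle (area 412.50 mm²); the r=5 cylinder at (12.5, 0) gives a regular 32-gon of circumradius 5 (constant along its height) (area = (32/2)·5.000²·sin(360°/32) = 78.04 mm²); Taking the union: the 2 present regions are separate (no shared area or edge), so areas and boundary lengths simply add and each stays a separate island — area = 490.54 mm². Checking containment: the cross-section at z = 8.9 is a subset of the cross-section at z = 7.2.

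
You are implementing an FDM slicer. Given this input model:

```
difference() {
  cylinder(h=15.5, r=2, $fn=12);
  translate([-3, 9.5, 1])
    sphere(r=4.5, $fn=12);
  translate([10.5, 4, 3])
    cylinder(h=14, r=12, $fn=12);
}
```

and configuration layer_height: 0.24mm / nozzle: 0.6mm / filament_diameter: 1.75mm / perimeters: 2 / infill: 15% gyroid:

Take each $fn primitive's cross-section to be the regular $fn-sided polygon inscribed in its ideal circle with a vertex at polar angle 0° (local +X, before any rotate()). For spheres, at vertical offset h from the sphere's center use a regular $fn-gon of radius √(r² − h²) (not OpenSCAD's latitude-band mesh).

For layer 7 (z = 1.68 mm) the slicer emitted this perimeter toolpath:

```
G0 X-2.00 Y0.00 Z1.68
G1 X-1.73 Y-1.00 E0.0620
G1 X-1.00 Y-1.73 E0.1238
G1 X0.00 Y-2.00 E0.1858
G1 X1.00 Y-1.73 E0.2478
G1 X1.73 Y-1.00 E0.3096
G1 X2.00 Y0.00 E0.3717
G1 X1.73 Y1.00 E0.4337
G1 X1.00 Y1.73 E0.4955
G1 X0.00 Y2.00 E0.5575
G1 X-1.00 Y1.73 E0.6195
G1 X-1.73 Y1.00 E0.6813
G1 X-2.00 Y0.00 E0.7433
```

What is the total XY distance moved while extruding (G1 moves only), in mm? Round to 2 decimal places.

12.42 mm

Sum the Euclidean lengths of each G1 segment: total = 12.42 mm.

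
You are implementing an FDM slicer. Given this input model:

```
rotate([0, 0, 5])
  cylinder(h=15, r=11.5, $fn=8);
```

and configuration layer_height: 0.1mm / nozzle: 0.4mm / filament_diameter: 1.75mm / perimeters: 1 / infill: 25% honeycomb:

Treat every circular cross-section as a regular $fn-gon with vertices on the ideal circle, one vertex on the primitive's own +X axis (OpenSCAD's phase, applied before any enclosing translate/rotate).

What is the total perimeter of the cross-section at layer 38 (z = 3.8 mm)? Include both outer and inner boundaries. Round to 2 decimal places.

At z = 3.8 mm: the cylinder: section is a regular 8-gon, circumradius r=11.5 (perimeter = 2·8·11.500·sin(180°/8) = 70.41 mm); (whole slice rotated 5° about Z — lengths, areas and connectivity unchanged). Overall, the cross-section is a single solid region. Total boundary length (outer) = 70.41 mm.

70.41 mm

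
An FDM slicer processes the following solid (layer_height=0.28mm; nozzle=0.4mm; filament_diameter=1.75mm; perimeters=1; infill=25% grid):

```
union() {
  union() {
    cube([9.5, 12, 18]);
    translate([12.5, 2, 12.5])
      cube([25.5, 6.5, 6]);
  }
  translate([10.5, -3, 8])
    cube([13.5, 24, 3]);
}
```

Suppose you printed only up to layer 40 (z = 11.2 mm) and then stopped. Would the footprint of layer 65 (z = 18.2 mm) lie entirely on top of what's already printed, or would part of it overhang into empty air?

Compare the two slices. At z = 11.2: the cube is present — its section is the full 9.5×12 rectangle (area 114.00 mm²); the cube at (12.5, 2) does not reach this height (z outside [12.5, 18.5]); Merging all regions: only the 9.5×12 cube is present, so the union is just that shape — area = 114.00 mm²; the cube at (10.5, -3) is absent (z outside [8, 11]); Taking the union: only that combined region is present, so the union is just that shape — area = 114.00 mm². At z = 18.2: the cube is absent (z outside [0, 18]); the cube at (12.5, 2) (footprint 25.5×6.5) is included at this height (area 165.75 mm²); Combining (union): only the 25.5×6.5 cube at (12.5, 2) is present, so the union is just that shape — area = 165.75 mm²; the cube at (10.5, -3) is absent (z outside [8, 11]); Taking the union: only the result so far is present, so the union is just that shape — area = 165.75 mm². Checking containment: at z = 18.2 the cross-section extends beyond the z = 11.2 cross-section by about 165.75 mm².

part overhangs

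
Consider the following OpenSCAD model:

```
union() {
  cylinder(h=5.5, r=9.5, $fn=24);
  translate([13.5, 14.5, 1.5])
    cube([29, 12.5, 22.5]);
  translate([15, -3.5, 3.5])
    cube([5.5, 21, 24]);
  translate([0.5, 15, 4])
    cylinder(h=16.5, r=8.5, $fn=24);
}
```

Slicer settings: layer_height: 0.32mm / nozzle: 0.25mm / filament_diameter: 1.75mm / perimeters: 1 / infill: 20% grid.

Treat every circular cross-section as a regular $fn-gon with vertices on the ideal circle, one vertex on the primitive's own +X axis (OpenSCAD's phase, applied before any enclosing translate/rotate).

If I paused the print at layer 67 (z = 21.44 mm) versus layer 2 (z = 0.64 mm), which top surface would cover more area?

layer 67 (z = 21.44 mm)

Layer 67 (z = 21.44): the cylinder is absent (z outside [0, 5.5]); the cube at (13.5, 14.5) is present — its section is the full 29×12.5 rectangle (area 362.50 mm²); the cube at (15, -3.5) is present — its section is the full 5.5×21 rectangle (area 115.50 mm²); the cylinder at (0.5, 15) does not reach this height (z outside [4, 20.5]); Taking the union: the regions partially overlap — summed areas 478.00 mm² minus the doubly-counted overlap 16.50 mm² gives 461.50 mm² — area = 461.50 mm². So its area = 461.50 mm². Layer 2 (z = 0.64): the r=9.5 cylinder contributes a regular 24-gon of circumradius 9.5 (area = (24/2)·9.500²·sin(360°/24) = 280.30 mm²); the cube at (13.5, 14.5) does not reach this height (z outside [1.5, 24]); the cube at (15, -3.5) does not reach this height (z outside [3.5, 27.5]); the cylinder at (0.5, 15) is absent (z outside [4, 20.5]); Combining (union): only the r=9.5 cylinder is present, so the union is just that shape — area = 280.30 mm². So its area = 280.30 mm². Layer 67 is larger (461.50 vs 280.30 mm²).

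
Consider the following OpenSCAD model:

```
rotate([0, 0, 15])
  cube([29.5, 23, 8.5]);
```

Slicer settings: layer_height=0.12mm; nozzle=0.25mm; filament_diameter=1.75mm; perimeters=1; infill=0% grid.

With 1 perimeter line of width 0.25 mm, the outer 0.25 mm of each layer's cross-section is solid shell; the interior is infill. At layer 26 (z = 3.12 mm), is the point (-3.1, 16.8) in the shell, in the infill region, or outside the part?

infill

At z = 3.12 mm: the 29.5×23 cube contributes its full rectangle; (rotated 15° about Z; rotation is an isometry so areas/perimeters/island counts are preserved). Overall, the cross-section is a single solid region. Undo the 15° rotation: the query point maps to (1.354, 17.030) in the un-rotated model frame. The nearest boundary edge runs (0.00, 23.00)→(0.00, 0.00); distance from the point to it = 1.35 mm. The point is inside the cross-section and 1.35 mm from the nearest boundary — more than the 0.25 mm shell width (1 × 0.25), so it's in the infill interior.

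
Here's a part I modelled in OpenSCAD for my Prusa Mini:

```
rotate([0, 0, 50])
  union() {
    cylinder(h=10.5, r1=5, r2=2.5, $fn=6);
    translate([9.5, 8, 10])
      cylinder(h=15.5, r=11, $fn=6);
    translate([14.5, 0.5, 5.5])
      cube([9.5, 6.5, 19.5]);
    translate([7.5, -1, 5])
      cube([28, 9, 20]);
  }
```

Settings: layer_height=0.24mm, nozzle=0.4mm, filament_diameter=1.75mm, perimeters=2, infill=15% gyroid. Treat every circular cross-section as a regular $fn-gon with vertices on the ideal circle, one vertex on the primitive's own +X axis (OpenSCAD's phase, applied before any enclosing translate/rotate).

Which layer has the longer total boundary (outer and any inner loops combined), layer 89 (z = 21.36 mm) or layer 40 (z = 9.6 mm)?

Layer 89 (z = 21.36): the cone does not reach this height (z outside [0, 10.5]); the r=11 cylinder at (9.5, 8) contributes a regular 6-gon of circumradius 11 (perimeter = 2·6·11.000·sin(180°/6) = 66.00 mm); the cube at (14.5, 0.5) is present — its section is the full 9.5×6.5 rectangle (perimeter 32.00 mm); the cube at (7.5, -1) is present — its section is the full 28×9 rectangle (perimeter 74.00 mm); Taking the union: the regions partially overlap (shared area 155.37 mm²), so the edge portions inside another operand are dropped and the merged outline is re-measured after clipping — boundary = 99.80 mm; (rotated 50° about Z; rotation is an isometry so areas/perimeters/island counts are preserved). So its perimeter = 99.80 mm. Layer 40 (z = 9.6): the cone: at t=0.914 of its height the radius interpolates to r₁+(r₂−r₁)t = 2.714, giving a regular 6-gon of that circumradius (perimeter = 2·6·2.714·sin(180°/6) = 16.29 mm); the cylinder at (9.5, 8) does not reach this height (z outside [10, 25.5]); the 9.5×6.5 cube at (14.5, 0.5) contributes its full rectangle (perimeter 32.00 mm); the 28×9 cube at (7.5, -1) contributes its full rectangle (perimeter 74.00 mm); Combining (union): the regions partially overlap (shared area 61.75 mm²), so the edge portions inside another operand are dropped and the merged outline is re-measured after clipping — boundary = 90.29 mm; (rotated 50° about Z; rotation is an isometry so areas/perimeters/island counts are preserved). So its perimeter = 90.29 mm. Layer 89 is larger (99.80 vs 90.29 mm).

layer 89 (z = 21.36 mm)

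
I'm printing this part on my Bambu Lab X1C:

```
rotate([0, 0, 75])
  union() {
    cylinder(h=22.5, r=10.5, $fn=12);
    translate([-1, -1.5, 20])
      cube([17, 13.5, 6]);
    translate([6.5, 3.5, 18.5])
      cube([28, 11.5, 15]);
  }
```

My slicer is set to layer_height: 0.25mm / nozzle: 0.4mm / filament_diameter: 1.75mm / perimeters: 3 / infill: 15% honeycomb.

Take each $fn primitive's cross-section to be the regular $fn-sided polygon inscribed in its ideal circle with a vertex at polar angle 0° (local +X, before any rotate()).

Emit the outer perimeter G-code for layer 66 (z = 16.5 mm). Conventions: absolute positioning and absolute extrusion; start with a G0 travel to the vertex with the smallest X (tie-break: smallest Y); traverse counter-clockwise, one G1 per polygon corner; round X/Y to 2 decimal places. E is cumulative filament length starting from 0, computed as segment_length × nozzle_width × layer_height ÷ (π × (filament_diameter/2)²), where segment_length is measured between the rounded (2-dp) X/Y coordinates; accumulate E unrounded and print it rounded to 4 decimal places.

At z = 16.5 mm: the cylinder: section is a regular 12-gon, circumradius r=10.5; the cube at (-1, -1.5) is not intersected at this z (z outside [20, 26]); the cube at (6.5, 3.5) is absent (z outside [18.5, 33.5]); Combining (union): only the r=10.5 cylinder is present, so the union is just that shape — 1 connected region; (whole slice rotated 75° about Z — lengths, areas and connectivity unchanged). The outline is a single polygon with 12 vertices. Extrusion per mm of travel: 0.4 × 0.25 / (π × 0.875²) = 0.041575. Accumulating E over each segment gives final E = 2.7108.

G0 X-10.14 Y-2.72 Z16.50
G1 X-7.42 Y-7.42 E0.2258
G1 X-2.72 Y-10.14 E0.4515
G1 X2.72 Y-10.14 E0.6777
G1 X7.42 Y-7.42 E0.9035
G1 X10.14 Y-2.72 E1.1292
G1 X10.14 Y2.72 E1.3554
G1 X7.42 Y7.42 E1.5812
G1 X2.72 Y10.14 E1.8069
G1 X-2.72 Y10.14 E2.0331
G1 X-7.42 Y7.42 E2.2589
G1 X-10.14 Y2.72 E2.4846
G1 X-10.14 Y-2.72 E2.7108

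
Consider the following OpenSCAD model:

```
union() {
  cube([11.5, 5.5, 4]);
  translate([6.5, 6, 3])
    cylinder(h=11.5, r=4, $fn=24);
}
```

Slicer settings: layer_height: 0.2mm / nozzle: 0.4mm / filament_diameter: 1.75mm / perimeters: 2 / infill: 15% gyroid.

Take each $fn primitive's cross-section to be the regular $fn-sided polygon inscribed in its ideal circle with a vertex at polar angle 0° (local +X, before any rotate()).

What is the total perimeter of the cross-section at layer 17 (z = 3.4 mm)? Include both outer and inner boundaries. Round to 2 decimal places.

39.67 mm

At z = 3.4 mm: the cube is present — its section is the full 11.5×5.5 rectangle (perimeter 34.00 mm); the r=4 cylinder at (6.5, 6) gives a regular 24-gon of circumradius 4 (constant along its height) (perimeter = 2·24·4.000·sin(180°/24) = 25.06 mm); Merging all regions: the regions partially overlap (shared area 20.88 mm²), so the edge portions inside another operand are dropped and the merged outline is re-measured after clipping — boundary = 39.67 mm. Overall, the cross-section is a single solid region. Total boundary length (outer) = 39.67 mm.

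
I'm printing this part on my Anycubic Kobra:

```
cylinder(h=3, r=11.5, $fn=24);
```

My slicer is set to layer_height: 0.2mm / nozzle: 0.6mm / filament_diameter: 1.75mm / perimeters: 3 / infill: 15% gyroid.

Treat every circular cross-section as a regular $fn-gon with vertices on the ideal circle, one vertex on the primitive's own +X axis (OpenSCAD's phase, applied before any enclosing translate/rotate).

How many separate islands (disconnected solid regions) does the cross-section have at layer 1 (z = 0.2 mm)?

At z = 0.2 mm: the r=11.5 cylinder gives a regular 24-gon of circumradius 11.5 (constant along its height). Overall, the cross-section is a single solid region. Island count = 1.

1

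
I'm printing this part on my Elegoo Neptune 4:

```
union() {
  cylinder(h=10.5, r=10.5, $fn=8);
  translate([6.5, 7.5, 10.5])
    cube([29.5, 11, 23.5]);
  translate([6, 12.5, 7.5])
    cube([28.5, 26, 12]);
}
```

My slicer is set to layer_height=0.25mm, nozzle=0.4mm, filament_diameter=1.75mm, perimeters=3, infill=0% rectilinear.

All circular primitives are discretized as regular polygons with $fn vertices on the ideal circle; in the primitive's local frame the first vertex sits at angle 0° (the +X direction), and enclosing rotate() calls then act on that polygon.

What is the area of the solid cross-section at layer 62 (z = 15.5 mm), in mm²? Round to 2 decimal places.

897.50 mm²

At z = 15.5 mm: the cylinder does not reach this height (z outside [0, 10.5]); the 29.5×11 cube at (6.5, 7.5) contributes its full rectangle (area 324.50 mm²); the cube at (6, 12.5) is present — its section is the full 28.5×26 rectangle (area 741.00 mm²); Taking the union: the regions partially overlap — summed areas 1065.50 mm² minus the doubly-counted overlap 168.00 mm² gives 897.50 mm² — area = 897.50 mm². Overall, the cross-section is a single solid region. Net area = 897.50 mm².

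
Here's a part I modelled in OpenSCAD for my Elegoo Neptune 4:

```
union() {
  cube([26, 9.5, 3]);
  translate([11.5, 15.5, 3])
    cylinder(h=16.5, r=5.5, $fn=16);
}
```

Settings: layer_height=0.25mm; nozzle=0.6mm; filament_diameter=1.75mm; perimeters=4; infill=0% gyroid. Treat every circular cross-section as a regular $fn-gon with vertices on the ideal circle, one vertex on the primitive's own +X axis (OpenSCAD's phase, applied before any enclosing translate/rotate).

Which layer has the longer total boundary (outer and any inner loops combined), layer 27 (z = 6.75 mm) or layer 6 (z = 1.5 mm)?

layer 6 (z = 1.5 mm)

Layer 27 (z = 6.75): the cube is absent (z outside [0, 3]); the r=5.5 cylinder at (11.5, 15.5) gives a regular 16-gon of circumradius 5.5 (constant along its height) (perimeter = 2·16·5.500·sin(180°/16) = 34.34 mm); Merging all regions: only the r=5.5 cylinder at (11.5, 15.5) is present, so the union is just that shape — boundary = 34.34 mm. So its perimeter = 34.34 mm. Layer 6 (z = 1.5): the cube is present — its section is the full 26×9.5 rectangle (perimeter 71.00 mm); the cylinder at (11.5, 15.5) does not reach this height (z outside [3, 19.5]); Merging all regions: only the 26×9.5 cube is present, so the union is just that shape — boundary = 71.00 mm. So its perimeter = 71.00 mm. Layer 6 is larger (71.00 vs 34.34 mm).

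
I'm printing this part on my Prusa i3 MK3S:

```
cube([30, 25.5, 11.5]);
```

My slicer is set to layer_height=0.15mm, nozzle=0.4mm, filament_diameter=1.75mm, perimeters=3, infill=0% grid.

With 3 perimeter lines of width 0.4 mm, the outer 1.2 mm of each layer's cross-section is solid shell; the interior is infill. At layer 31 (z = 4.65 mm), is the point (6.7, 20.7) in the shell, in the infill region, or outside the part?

At z = 4.65 mm: the cube (footprint 30×25.5) is included at this height. Overall, the cross-section is a single solid region. The nearest boundary edge runs (30.00, 25.50)→(0.00, 25.50); distance from the point to it = 4.80 mm. The point is inside the cross-section and 4.80 mm from the nearest boundary — more than the 1.2 mm shell width (3 × 0.4), so it's in the infill interior.

infill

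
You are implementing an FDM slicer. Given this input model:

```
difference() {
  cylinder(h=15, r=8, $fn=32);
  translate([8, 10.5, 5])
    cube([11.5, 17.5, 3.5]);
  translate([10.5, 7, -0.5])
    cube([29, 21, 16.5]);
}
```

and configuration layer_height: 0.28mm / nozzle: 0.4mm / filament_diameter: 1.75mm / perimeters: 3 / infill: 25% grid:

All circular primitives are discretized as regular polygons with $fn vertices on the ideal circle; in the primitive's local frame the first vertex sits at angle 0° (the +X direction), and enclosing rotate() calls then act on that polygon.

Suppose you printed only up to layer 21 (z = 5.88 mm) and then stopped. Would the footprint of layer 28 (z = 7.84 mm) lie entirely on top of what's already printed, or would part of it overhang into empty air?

entirely on top

Compare the two slices. At z = 5.88: the cylinder: section is a regular 32-gon, circumradius r=8 (area = (32/2)·8.000²·sin(360°/32) = 199.77 mm²); the cube at (8, 10.5) (footprint 11.5×17.5) is included at this height (area 201.25 mm²); the cube at (10.5, 7) is present — its section is the full 29×21 rectangle (area 609.00 mm²); Subtracting the remaining from the first: starting from the r=8 cylinder (199.77 mm²), the 11.5×17.5 cube at (8, 10.5) misses the remaining region (no effect); the 29×21 cube at (10.5, 7) misses the remaining region (no effect) — area = 199.77 mm². At z = 7.84: the cylinder: section is a regular 32-gon, circumradius r=8 (area = (32/2)·8.000²·sin(360°/32) = 199.77 mm²); the 11.5×17.5 cube at (8, 10.5) contributes its full rectangle (area 201.25 mm²); the 29×21 cube at (10.5, 7) contributes its full rectangle (area 609.00 mm²); After the difference (first − rest): starting from the r=8 cylinder (199.77 mm²), the 11.5×17.5 cube at (8, 10.5) misses the remaining region (no effect); the 29×21 cube at (10.5, 7) misses the remaining region (no effect) — area = 199.77 mm². Checking containment: the cross-section at z = 7.84 is a subset of the cross-section at z = 5.88.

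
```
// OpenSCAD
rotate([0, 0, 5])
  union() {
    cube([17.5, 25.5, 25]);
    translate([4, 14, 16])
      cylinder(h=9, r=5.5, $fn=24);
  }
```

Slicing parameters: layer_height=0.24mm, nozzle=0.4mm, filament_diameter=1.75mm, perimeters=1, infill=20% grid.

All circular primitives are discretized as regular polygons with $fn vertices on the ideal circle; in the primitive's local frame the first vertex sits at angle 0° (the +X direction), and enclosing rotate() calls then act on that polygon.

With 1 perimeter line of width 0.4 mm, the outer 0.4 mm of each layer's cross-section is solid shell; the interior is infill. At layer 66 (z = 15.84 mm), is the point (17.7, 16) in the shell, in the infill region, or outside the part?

At z = 15.84 mm: the cube (footprint 17.5×25.5) is included at this height; the cylinder at (4, 14) does not reach this height (z outside [16, 25]); Taking the union: only the 17.5×25.5 cube is present, so the union is just that shape — 1 connected region; (rotated 5° about Z; rotation is an isometry so areas/perimeters/island counts are preserved). Overall, the cross-section is a single solid region. Undo the 5° rotation: the query point maps to (19.027, 14.396) in the un-rotated model frame. The nearest boundary edge runs (17.50, 0.00)→(17.50, 25.50); distance from the point to it = 1.53 mm. The point is not inside any of the regions above, so it lies outside the cross-section (1.53 mm from the nearest boundary).

outside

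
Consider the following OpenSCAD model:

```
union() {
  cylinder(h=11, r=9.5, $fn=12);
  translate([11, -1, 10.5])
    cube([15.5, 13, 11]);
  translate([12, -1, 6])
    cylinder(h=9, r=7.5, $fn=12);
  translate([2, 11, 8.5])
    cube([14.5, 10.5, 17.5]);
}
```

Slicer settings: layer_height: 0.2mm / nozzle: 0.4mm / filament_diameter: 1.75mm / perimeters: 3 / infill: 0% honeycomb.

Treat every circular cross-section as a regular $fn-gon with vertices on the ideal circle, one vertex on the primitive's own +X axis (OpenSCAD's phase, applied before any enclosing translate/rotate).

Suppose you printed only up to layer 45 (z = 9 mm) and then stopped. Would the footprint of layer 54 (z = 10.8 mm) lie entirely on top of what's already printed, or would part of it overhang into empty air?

Compare the two slices. At z = 9: the r=9.5 cylinder gives a regular 12-gon of circumradius 9.5 (constant along its height) (area = (12/2)·9.500²·sin(360°/12) = 270.75 mm²); the cube at (11, -1) is absent (z outside [10.5, 21.5]); the r=7.5 cylinder at (12, -1) contributes a regular 12-gon of circumradius 7.5 (area = (12/2)·7.500²·sin(360°/12) = 168.75 mm²); the cube at (2, 11) is present — its section is the full 14.5×10.5 rectangle (area 152.25 mm²); Taking the union: the regions partially overlap — summed areas 591.75 mm² minus the doubly-counted overlap 35.66 mm² gives 556.09 mm² — area = 556.09 mm². At z = 10.8: the r=9.5 cylinder gives a regular 12-gon of circumradius 9.5 (constant along its height) (area = (12/2)·9.500²·sin(360°/12) = 270.75 mm²); the cube at (11, -1) (footprint 15.5×13) is included at this height (area 201.50 mm²); the cylinder at (12, -1): section is a regular 12-gon, circumradius r=7.5 (area = (12/2)·7.500²·sin(360°/12) = 168.75 mm²); the cube at (2, 11) is present — its section is the full 14.5×10.5 rectangle (area 152.25 mm²); Taking the union: the regions partially overlap — summed areas 793.25 mm² minus the doubly-counted overlap 90.71 mm² gives 702.54 mm² — area = 702.54 mm². Checking containment: at z = 10.8 the cross-section extends beyond the z = 9 cross-section by about 146.45 mm².

part overhangs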